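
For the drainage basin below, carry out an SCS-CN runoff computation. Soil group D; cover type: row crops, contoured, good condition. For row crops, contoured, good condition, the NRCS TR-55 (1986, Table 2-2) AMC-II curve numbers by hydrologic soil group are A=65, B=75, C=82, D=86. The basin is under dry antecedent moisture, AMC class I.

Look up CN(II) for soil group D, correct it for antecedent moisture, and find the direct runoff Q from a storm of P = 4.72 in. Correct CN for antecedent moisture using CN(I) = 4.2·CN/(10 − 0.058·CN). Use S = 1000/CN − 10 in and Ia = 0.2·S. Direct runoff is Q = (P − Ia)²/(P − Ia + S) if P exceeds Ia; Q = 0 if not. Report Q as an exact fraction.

NRCS table: row crops, contoured, good condition, soil group D → CN(II) = 86
CN(I) from CN(II)=86: (4.2·86)/(10 − 0.058·86) = 12900/179 ≈ 72.067
Max retention: S = 1000/(12900/179) − 10 = 500/129 in (≈ 3.876 in)
Ia = 0.2S: 0.2·3.876 = 0.775 in (exactly 100/129)
Since P=4.720 > Ia=0.775: effective rainfall P−Ia = 12722/3225 in
Runoff Q = (P−Ia)²/(P−Ia+S) = (3.945)²/(3.945+3.876) = 80924642/40670475 ≈ 1.990 in

Q = 80924642/40670475 in ≈ 1.990 in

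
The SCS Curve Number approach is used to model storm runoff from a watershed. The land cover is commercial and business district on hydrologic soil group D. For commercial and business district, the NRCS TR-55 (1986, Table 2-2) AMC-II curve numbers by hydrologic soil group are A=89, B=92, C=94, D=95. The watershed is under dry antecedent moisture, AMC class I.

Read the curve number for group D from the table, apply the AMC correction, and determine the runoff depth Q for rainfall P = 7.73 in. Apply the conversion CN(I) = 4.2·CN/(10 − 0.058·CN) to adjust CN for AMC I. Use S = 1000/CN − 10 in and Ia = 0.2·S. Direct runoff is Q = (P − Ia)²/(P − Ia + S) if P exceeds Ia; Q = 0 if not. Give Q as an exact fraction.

Q = 89058674329/13902237300 in ≈ 6.406 in

NRCS table: commercial and business district, soil group D → CN(II) = 95
Adjust CN=95 to AMC I: 4.2·95/(10 − 0.058·95) → 399 ÷ (449/100) = 39900/449 ≈ 88.864
Retention S: 1000/CN − 10 with CN=88.864 → S = 500/399 ≈ 1.253 in
Initial abstraction Ia = S/5 = (500/399)/5 = 100/399 ≈ 0.251 in
P − Ia = 7.730 − 0.251 = 298427/39900 ≈ 7.479 in (> 0, runoff occurs)
Q = (298427/39900)²/((298427/39900) + 500/399) = (89058674329/1592010000)/(348427/39900) = 89058674329/13902237300 in ≈ 6.406 in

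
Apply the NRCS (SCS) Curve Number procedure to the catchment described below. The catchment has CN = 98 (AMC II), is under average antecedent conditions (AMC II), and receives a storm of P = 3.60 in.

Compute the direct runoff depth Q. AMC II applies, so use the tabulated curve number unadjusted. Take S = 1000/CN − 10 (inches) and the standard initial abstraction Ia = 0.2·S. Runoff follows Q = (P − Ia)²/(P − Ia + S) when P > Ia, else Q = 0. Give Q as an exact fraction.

AMC II — tabulated CN = 98 applies directly.
Retention S: 1000/CN − 10 with CN=98.000 → S = 10/49 ≈ 0.204 in
Ia = 0.2S: 0.2·0.204 = 0.041 in (exactly 2/49)
Excess rainfall: 3.600 − 0.041 = 3.559 in; P > Ia so Q > 0
Q = (872/245)²/((872/245) + 10/49) = (760384/60025)/(922/245) = 380192/112945 in ≈ 3.366 in

Q = 380192/112945 in ≈ 3.366 in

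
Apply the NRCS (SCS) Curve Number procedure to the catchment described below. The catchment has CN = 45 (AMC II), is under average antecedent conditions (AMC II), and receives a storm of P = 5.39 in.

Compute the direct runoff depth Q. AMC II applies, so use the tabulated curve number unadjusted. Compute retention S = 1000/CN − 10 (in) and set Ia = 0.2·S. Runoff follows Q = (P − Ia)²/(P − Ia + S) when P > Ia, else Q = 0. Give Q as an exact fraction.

Q = 638891/1116900 in ≈ 0.572 in

Average conditions: CN = 45 (no AMC adjustment).
Retention S: 1000/CN − 10 with CN=45.000 → S = 110/9 ≈ 12.222 in
Initial abstraction Ia = S/5 = (110/9)/5 = 22/9 ≈ 2.444 in
P − Ia = 5.390 − 2.444 = 2651/900 ≈ 2.946 in (> 0, runoff occurs)
Runoff Q = (P−Ia)²/(P−Ia+S) = (2.946)²/(2.946+12.222) = 638891/1116900 ≈ 0.572 in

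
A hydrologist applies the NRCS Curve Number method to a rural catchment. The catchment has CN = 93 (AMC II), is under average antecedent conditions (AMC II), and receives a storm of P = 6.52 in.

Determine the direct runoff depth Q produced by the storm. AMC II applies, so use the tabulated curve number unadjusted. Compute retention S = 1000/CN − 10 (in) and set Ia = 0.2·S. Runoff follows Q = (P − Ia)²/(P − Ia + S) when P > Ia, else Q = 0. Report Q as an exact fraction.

Average conditions: CN = 93 (no AMC adjustment).
S = 1000/93 − 10 = 70/93 in ≈ 0.753 in
Ia = 0.2·(70/93) = 14/93 in ≈ 0.151 in
Excess rainfall: 6.520 − 0.151 = 6.369 in; P > Ia so Q > 0
Q: (14809/2325)² ÷ (16559/2325) = 219306481/38499675 in (≈ 5.696 in)

Q = 219306481/38499675 in ≈ 5.696 in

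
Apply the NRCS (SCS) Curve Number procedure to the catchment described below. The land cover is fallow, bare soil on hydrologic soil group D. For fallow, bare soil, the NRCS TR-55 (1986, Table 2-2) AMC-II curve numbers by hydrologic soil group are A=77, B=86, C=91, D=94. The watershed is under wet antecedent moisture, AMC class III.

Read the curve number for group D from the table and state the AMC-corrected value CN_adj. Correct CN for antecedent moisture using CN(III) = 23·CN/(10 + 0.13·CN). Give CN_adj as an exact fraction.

CN_adj = 108100/1111 ≈ 97.300

NRCS table: fallow, bare soil, soil group D → CN(II) = 94
Adjust CN=94 to AMC III: 23·94/(10 + 0.13·94) → 2162 ÷ (1111/50) = 108100/1111 ≈ 97.300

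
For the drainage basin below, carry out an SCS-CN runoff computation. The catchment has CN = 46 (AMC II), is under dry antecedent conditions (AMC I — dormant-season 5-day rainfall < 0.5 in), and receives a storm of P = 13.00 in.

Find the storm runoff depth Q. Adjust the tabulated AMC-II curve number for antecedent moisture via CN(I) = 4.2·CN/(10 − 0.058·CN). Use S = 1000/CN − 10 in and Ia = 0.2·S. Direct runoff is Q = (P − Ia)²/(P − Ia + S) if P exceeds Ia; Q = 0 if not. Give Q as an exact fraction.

Q = 1423249/916573 in ≈ 1.553 in

Dry (AMC I): CN(I) = 4.2·46/(10 − 0.058·46) = (966/5)/(1833/250) = 16100/611 ≈ 26.350
Max retention: S = 1000/(16100/611) − 10 = 4500/161 in (≈ 27.950 in)
Ia = 0.2·(4500/161) = 900/161 in ≈ 5.590 in
P − Ia = 13.000 − 5.590 = 1193/161 ≈ 7.410 in (> 0, runoff occurs)
Q = (1193/161)²/((1193/161) + 4500/161) = (1423249/25921)/(5693/161) = 1423249/916573 in ≈ 1.553 in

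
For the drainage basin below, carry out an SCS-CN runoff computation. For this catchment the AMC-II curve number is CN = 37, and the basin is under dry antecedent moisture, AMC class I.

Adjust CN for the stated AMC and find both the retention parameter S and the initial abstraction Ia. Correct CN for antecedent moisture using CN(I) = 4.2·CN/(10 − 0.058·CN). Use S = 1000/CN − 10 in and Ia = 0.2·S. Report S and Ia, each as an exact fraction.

S = 1500/37 in ≈ 40.541 in; Ia = 300/37 in ≈ 8.108 in

Dry (AMC I): CN(I) = 4.2·37/(10 − 0.058·37) = (777/5)/(3927/500) = 3700/187 ≈ 19.786
Retention S: 1000/CN − 10 with CN=19.786 → S = 1500/37 ≈ 40.541 in
Ia = 0.2·(1500/37) = 300/37 in ≈ 8.108 in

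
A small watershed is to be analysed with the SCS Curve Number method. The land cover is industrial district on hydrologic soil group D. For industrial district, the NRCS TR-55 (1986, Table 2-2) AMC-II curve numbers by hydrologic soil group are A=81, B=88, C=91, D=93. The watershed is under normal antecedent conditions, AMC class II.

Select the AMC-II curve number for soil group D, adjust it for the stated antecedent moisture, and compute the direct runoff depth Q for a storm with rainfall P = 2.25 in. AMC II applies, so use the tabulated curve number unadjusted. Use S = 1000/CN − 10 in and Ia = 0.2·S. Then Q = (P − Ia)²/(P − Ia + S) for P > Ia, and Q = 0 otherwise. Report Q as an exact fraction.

NRCS table: industrial district, soil group D → CN(II) = 93
Average conditions: CN = 93 (no AMC adjustment).
Max retention: S = 1000/93 − 10 = 70/93 in (≈ 0.753 in)
Ia = 0.2·(70/93) = 14/93 in ≈ 0.151 in
Excess rainfall: 2.250 − 0.151 = 2.099 in; P > Ia so Q > 0
Runoff Q = (P−Ia)²/(P−Ia+S) = (2.099)²/(2.099+0.753) = 609961/394692 ≈ 1.545 in

Q = 609961/394692 in ≈ 1.545 in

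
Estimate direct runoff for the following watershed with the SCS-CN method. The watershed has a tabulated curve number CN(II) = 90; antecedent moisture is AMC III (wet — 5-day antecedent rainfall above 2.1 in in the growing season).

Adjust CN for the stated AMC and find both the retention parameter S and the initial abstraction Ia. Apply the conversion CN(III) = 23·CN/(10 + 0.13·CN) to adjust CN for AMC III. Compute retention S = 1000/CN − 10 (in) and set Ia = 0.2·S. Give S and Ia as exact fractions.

S = 100/207 in ≈ 0.483 in; Ia = 20/207 in ≈ 0.097 in

Wet (AMC III): CN(III) = 23·90/(10 + 0.13·90) = 2070/(217/10) = 20700/217 ≈ 95.392
Retention S: 1000/CN − 10 with CN=95.392 → S = 100/207 ≈ 0.483 in
Ia = 0.2·(100/207) = 20/207 in ≈ 0.097 in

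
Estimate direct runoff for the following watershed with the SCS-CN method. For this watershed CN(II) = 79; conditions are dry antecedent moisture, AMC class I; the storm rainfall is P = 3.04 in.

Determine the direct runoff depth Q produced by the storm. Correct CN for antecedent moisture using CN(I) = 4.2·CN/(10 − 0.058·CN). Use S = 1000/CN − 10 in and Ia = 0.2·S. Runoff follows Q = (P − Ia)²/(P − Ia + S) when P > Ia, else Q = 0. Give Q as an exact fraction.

CN(I) from CN(II)=79: (4.2·79)/(10 − 0.058·79) = 7900/129 ≈ 61.240
Retention S: 1000/CN − 10 with CN=61.240 → S = 500/79 ≈ 6.329 in
Ia = 0.2·(500/79) = 100/79 in ≈ 1.266 in
Since P=3.040 > Ia=1.266: effective rainfall P−Ia = 3504/1975 in
Q = (3504/1975)²/((3504/1975) + 500/79) = (12278016/3900625)/(16004/1975) = 3069504/7901975 in ≈ 0.388 in

Q = 3069504/7901975 in ≈ 0.388 in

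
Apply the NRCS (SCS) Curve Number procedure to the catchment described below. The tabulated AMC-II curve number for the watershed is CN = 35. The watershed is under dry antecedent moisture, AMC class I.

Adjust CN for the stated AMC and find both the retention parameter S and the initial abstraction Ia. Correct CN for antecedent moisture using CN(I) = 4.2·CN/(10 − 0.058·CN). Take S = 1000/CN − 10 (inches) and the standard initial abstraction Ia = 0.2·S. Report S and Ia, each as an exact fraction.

Adjust CN=35 to AMC I: 4.2·35/(10 − 0.058·35) → 147 ÷ (797/100) = 14700/797 ≈ 18.444
Retention S: 1000/CN − 10 with CN=18.444 → S = 6500/147 ≈ 44.218 in
Initial abstraction Ia = S/5 = (6500/147)/5 = 1300/147 ≈ 8.844 in

S = 6500/147 in ≈ 44.218 in; Ia = 1300/147 in ≈ 8.844 in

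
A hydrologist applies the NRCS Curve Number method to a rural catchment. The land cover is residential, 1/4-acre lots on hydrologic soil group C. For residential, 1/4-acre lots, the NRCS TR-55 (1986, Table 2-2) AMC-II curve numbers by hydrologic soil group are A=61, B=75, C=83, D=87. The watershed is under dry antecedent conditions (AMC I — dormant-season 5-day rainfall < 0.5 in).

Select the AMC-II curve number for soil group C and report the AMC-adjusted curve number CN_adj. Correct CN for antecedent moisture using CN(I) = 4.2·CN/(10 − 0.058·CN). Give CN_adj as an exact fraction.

NRCS table: residential, 1/4-acre lots, soil group C → CN(II) = 83
Adjust CN=83 to AMC I: 4.2·83/(10 − 0.058·83) → (1743/5) ÷ (2593/500) = 174300/2593 ≈ 67.219

CN_adj = 174300/2593 ≈ 67.219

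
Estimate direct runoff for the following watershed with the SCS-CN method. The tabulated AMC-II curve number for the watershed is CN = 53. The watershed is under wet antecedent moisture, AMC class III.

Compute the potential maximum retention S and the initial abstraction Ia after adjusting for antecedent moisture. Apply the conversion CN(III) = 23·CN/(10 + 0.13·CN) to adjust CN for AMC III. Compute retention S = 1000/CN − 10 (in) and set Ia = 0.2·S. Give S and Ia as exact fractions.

S = 4700/1219 in ≈ 3.856 in; Ia = 940/1219 in ≈ 0.771 in

Adjust CN=53 to AMC III: 23·53/(10 + 0.13·53) → 1219 ÷ (1689/100) = 121900/1689 ≈ 72.173
Retention S: 1000/CN − 10 with CN=72.173 → S = 4700/1219 ≈ 3.856 in
Initial abstraction Ia = S/5 = (4700/1219)/5 = 940/1219 ≈ 0.771 in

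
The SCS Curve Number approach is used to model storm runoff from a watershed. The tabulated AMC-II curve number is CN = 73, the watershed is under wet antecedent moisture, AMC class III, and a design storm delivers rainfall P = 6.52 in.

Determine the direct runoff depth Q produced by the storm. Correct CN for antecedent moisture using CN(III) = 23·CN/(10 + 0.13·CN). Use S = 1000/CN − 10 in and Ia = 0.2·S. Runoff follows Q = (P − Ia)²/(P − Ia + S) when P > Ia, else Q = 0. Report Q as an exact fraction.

Adjust CN=73 to AMC III: 23·73/(10 + 0.13·73) → 1679 ÷ (1949/100) = 167900/1949 ≈ 86.147
Max retention: S = 1000/(167900/1949) − 10 = 2700/1679 in (≈ 1.608 in)
Ia = 0.2S: 0.2·1.608 = 0.322 in (exactly 540/1679)
Excess rainfall: 6.520 − 0.322 = 6.198 in; P > Ia so Q > 0
Q = (260177/41975)²/((260177/41975) + 2700/1679) = (67692071329/1761900625)/(327677/41975) = 67692071329/13754242075 in ≈ 4.922 in

Q = 67692071329/13754242075 in ≈ 4.922 in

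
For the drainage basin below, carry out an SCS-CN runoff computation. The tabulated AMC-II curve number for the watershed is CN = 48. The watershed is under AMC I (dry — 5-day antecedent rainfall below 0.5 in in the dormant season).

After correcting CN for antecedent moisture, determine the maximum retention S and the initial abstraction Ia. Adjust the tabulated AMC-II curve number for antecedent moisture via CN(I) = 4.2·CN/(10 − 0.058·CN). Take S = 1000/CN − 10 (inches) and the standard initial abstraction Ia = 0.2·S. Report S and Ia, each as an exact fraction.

S = 1625/63 in ≈ 25.794 in; Ia = 325/63 in ≈ 5.159 in

Adjust CN=48 to AMC I: 4.2·48/(10 − 0.058·48) → (1008/5) ÷ (902/125) = 12600/451 ≈ 27.938
Max retention: S = 1000/(12600/451) − 10 = 1625/63 in (≈ 25.794 in)
Ia = 0.2·(1625/63) = 325/63 in ≈ 5.159 in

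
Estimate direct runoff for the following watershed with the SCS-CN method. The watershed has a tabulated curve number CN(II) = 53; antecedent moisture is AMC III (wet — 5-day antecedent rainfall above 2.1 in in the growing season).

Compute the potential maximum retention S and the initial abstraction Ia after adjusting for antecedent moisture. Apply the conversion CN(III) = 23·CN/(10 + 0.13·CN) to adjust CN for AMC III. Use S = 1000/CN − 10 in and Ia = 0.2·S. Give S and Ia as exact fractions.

S = 4700/1219 in ≈ 3.856 in; Ia = 940/1219 in ≈ 0.771 in

Wet (AMC III): CN(III) = 23·53/(10 + 0.13·53) = 1219/(1689/100) = 121900/1689 ≈ 72.173
Max retention: S = 1000/(121900/1689) − 10 = 4700/1219 in (≈ 3.856 in)
Initial abstraction Ia = S/5 = (4700/1219)/5 = 940/1219 ≈ 0.771 in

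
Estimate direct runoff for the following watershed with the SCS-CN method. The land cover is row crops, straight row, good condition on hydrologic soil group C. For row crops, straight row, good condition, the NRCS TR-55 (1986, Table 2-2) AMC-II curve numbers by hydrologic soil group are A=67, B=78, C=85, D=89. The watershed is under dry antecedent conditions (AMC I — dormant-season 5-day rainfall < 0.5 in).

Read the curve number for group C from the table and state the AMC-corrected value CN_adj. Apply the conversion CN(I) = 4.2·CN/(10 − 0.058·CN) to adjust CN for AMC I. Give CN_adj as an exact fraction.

CN_adj = 11900/169 ≈ 70.414

NRCS table: row crops, straight row, good condition, soil group C → CN(II) = 85
Adjust CN=85 to AMC I: 4.2·85/(10 − 0.058·85) → 357 ÷ (507/100) = 11900/169 ≈ 70.414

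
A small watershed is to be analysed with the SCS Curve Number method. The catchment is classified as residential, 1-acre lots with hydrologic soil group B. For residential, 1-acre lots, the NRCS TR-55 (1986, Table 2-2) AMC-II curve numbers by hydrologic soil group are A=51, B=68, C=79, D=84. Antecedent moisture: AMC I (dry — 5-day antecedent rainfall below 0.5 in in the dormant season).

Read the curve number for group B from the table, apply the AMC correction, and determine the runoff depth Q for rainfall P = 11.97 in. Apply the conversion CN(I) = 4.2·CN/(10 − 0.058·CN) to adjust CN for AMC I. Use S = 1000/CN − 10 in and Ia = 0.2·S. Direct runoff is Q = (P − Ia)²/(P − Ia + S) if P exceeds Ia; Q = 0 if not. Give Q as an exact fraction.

NRCS table: residential, 1-acre lots, soil group B → CN(II) = 68
CN(I) from CN(II)=68: (4.2·68)/(10 − 0.058·68) = 35700/757 ≈ 47.160
S = 1000/(35700/757) − 10 = 4000/357 in ≈ 11.204 in
Ia = 0.2·(4000/357) = 800/357 in ≈ 2.241 in
Excess rainfall: 11.970 − 2.241 = 9.729 in; P > Ia so Q > 0
Runoff Q = (P−Ia)²/(P−Ia+S) = (9.729)²/(9.729+11.204) = 120637434241/26679645300 ≈ 4.522 in

Q = 120637434241/26679645300 in ≈ 4.522 in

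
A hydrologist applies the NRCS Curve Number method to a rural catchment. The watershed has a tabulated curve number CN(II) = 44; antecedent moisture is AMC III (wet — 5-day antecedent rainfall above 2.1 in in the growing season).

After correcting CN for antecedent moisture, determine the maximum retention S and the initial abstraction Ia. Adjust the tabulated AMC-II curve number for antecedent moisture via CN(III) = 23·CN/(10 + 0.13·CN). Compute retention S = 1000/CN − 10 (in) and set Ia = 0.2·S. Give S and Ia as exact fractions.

S = 1400/253 in ≈ 5.534 in; Ia = 280/253 in ≈ 1.107 in

Adjust CN=44 to AMC III: 23·44/(10 + 0.13·44) → 1012 ÷ (393/25) = 25300/393 ≈ 64.377
S = 1000/(25300/393) − 10 = 1400/253 in ≈ 5.534 in
Ia = 0.2·(1400/253) = 280/253 in ≈ 1.107 in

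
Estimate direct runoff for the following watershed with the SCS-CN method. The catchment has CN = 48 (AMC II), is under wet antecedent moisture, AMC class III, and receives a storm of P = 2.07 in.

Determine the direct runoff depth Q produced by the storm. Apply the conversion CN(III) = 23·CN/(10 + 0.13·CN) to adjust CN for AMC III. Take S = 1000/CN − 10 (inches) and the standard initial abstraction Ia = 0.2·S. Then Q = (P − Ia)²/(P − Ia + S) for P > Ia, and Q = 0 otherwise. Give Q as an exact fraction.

Q = 60575089/277952700 in ≈ 0.218 in

Adjust CN=48 to AMC III: 23·48/(10 + 0.13·48) → 1104 ÷ (406/25) = 13800/203 ≈ 67.980
Max retention: S = 1000/(13800/203) − 10 = 325/69 in (≈ 4.710 in)
Ia = 0.2·(325/69) = 65/69 in ≈ 0.942 in
Since P=2.070 > Ia=0.942: effective rainfall P−Ia = 7783/6900 in
Q = (7783/6900)²/((7783/6900) + 325/69) = (60575089/47610000)/(40283/6900) = 60575089/277952700 in ≈ 0.218 in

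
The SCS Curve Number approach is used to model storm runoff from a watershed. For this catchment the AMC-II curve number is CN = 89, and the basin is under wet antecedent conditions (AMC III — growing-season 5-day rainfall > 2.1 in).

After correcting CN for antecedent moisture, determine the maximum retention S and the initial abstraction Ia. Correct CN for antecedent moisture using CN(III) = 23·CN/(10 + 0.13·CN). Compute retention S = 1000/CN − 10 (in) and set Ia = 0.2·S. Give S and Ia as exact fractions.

S = 1100/2047 in ≈ 0.537 in; Ia = 220/2047 in ≈ 0.107 in

Wet (AMC III): CN(III) = 23·89/(10 + 0.13·89) = 2047/(2157/100) = 204700/2157 ≈ 94.900
Retention S: 1000/CN − 10 with CN=94.900 → S = 1100/2047 ≈ 0.537 in
Ia = 0.2·(1100/2047) = 220/2047 in ≈ 0.107 in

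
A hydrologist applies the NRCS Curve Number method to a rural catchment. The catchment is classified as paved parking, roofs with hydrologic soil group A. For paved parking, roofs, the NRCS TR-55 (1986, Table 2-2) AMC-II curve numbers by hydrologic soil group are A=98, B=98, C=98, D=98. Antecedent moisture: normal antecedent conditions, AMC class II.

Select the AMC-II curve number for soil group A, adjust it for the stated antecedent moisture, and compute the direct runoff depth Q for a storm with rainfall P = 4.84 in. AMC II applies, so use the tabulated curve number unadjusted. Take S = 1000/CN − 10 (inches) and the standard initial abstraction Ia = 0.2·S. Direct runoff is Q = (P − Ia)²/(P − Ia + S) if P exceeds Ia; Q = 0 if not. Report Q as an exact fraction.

Q = 34562641/7508025 in ≈ 4.603 in

NRCS table: paved parking, roofs, soil group A → CN(II) = 98
Average conditions: CN = 98 (no AMC adjustment).
Max retention: S = 1000/98 − 10 = 10/49 in (≈ 0.204 in)
Ia = 0.2S: 0.2·0.204 = 0.041 in (exactly 2/49)
Excess rainfall: 4.840 − 0.041 = 4.799 in; P > Ia so Q > 0
Q = (5879/1225)²/((5879/1225) + 10/49) = (34562641/1500625)/(6129/1225) = 34562641/7508025 in ≈ 4.603 in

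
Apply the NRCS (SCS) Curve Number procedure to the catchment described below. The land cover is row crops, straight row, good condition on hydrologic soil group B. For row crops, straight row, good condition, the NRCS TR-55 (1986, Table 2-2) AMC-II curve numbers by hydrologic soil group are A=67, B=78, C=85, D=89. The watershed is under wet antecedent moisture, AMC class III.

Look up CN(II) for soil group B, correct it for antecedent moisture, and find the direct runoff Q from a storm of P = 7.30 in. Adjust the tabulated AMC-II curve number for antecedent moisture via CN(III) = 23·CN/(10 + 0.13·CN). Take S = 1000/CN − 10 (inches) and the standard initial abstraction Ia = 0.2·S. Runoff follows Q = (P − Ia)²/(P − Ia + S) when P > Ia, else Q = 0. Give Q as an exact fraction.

NRCS table: row crops, straight row, good condition, soil group B → CN(II) = 78
Adjust CN=78 to AMC III: 23·78/(10 + 0.13·78) → 1794 ÷ (1007/50) = 89700/1007 ≈ 89.076
Max retention: S = 1000/(89700/1007) − 10 = 1100/897 in (≈ 1.226 in)
Ia = 0.2S: 0.2·1.226 = 0.245 in (exactly 220/897)
Since P=7.300 > Ia=0.245: effective rainfall P−Ia = 63281/8970 in
Q: (63281/8970)² ÷ (74281/8970) = 4004484961/666300570 in (≈ 6.010 in)

Q = 4004484961/666300570 in ≈ 6.010 in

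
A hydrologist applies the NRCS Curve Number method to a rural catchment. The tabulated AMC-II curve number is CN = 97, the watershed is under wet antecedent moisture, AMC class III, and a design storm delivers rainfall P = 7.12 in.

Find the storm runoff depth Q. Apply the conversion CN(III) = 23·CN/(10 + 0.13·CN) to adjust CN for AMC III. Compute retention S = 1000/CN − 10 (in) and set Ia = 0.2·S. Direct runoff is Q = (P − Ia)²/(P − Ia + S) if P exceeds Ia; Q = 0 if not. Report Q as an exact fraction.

Adjust CN=97 to AMC III: 23·97/(10 + 0.13·97) → 2231 ÷ (2261/100) = 223100/2261 ≈ 98.673
Max retention: S = 1000/(223100/2261) − 10 = 300/2231 in (≈ 0.134 in)
Initial abstraction Ia = S/5 = (300/2231)/5 = 60/2231 ≈ 0.027 in
Excess rainfall: 7.120 − 0.027 = 7.093 in; P > Ia so Q > 0
Q = (395618/55775)²/((395618/55775) + 300/2231) = (156513601924/3110850625)/(403118/55775) = 78256800962/11241953225 in ≈ 6.961 in

Q = 78256800962/11241953225 in ≈ 6.961 in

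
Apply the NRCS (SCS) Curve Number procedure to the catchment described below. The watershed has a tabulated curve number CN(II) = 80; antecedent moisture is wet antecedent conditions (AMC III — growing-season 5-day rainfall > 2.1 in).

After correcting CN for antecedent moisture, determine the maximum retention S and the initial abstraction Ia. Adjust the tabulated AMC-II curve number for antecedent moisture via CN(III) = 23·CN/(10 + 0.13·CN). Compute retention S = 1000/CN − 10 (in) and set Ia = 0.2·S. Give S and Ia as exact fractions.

CN(III) from CN(II)=80: (23·80)/(10 + 0.13·80) = 4600/51 ≈ 90.196
Retention S: 1000/CN − 10 with CN=90.196 → S = 25/23 ≈ 1.087 in
Initial abstraction Ia = S/5 = (25/23)/5 = 5/23 ≈ 0.217 in

S = 25/23 in ≈ 1.087 in; Ia = 5/23 in ≈ 0.217 in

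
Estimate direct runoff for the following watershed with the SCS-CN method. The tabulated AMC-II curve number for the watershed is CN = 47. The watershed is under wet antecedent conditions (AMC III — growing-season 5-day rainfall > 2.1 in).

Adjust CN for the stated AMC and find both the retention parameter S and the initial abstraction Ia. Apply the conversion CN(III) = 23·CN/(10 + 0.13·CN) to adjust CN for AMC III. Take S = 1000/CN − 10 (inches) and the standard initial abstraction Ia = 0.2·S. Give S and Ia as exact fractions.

Adjust CN=47 to AMC III: 23·47/(10 + 0.13·47) → 1081 ÷ (1611/100) = 108100/1611 ≈ 67.101
Max retention: S = 1000/(108100/1611) − 10 = 5300/1081 in (≈ 4.903 in)
Ia = 0.2S: 0.2·4.903 = 0.981 in (exactly 1060/1081)

S = 5300/1081 in ≈ 4.903 in; Ia = 1060/1081 in ≈ 0.981 in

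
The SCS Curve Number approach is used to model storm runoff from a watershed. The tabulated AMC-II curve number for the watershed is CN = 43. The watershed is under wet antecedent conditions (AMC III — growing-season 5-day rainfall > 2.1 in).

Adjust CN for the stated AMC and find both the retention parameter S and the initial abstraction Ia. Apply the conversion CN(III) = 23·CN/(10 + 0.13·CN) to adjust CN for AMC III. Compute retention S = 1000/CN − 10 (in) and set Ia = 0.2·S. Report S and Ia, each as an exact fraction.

Adjust CN=43 to AMC III: 23·43/(10 + 0.13·43) → 989 ÷ (1559/100) = 98900/1559 ≈ 63.438
S = 1000/(98900/1559) − 10 = 5700/989 in ≈ 5.763 in
Ia = 0.2S: 0.2·5.763 = 1.153 in (exactly 1140/989)

S = 5700/989 in ≈ 5.763 in; Ia = 1140/989 in ≈ 1.153 in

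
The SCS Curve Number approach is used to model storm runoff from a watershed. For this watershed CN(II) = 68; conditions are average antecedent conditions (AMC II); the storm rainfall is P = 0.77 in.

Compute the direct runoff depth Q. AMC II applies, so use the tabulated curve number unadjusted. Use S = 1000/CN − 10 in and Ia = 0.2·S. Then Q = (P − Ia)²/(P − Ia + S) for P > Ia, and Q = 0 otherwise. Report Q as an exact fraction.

CN(II) = 68; AMC II needs no correction.
S = 1000/68 − 10 = 80/17 in ≈ 4.706 in
Ia = 0.2·(80/17) = 16/17 in ≈ 0.941 in
P = 0.770 ≤ Ia = 0.941 in: entire storm abstracted, Q = 0.

Q = 0 in ≈ 0.000 in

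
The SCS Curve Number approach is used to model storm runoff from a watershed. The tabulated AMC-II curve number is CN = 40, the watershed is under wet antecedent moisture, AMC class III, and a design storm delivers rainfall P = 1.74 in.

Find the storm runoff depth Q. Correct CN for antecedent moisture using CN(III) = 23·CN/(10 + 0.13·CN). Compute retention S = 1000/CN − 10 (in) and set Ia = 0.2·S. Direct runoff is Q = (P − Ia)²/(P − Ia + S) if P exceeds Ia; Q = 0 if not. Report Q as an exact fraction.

CN(III) from CN(II)=40: (23·40)/(10 + 0.13·40) = 1150/19 ≈ 60.526
S = 1000/(1150/19) − 10 = 150/23 in ≈ 6.522 in
Initial abstraction Ia = S/5 = (150/23)/5 = 30/23 ≈ 1.304 in
Excess rainfall: 1.740 − 1.304 = 0.436 in; P > Ia so Q > 0
Q = (501/1150)²/((501/1150) + 150/23) = (251001/1322500)/(8001/1150) = 27889/1022350 in ≈ 0.027 in

Q = 27889/1022350 in ≈ 0.027 in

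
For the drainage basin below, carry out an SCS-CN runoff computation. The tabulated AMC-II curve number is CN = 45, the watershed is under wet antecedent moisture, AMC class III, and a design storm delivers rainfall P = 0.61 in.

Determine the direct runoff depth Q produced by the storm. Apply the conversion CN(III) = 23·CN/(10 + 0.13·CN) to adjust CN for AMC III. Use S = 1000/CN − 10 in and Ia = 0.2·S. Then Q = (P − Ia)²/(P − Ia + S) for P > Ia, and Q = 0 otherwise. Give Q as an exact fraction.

Wet (AMC III): CN(III) = 23·45/(10 + 0.13·45) = 1035/(317/20) = 20700/317 ≈ 65.300
S = 1000/(20700/317) − 10 = 1100/207 in ≈ 5.314 in
Ia = 0.2S: 0.2·5.314 = 1.063 in (exactly 220/207)
P = 0.610 ≤ Ia = 1.063 in: entire storm abstracted, Q = 0.

Q = 0 in ≈ 0.000 in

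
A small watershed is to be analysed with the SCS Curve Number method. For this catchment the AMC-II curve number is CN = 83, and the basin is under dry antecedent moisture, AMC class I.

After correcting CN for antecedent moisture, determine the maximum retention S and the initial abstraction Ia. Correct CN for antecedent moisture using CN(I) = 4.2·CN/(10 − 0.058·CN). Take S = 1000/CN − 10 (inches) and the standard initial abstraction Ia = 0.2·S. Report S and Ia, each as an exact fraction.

CN(I) from CN(II)=83: (4.2·83)/(10 − 0.058·83) = 174300/2593 ≈ 67.219
S = 1000/(174300/2593) − 10 = 8500/1743 in ≈ 4.877 in
Ia = 0.2S: 0.2·4.877 = 0.975 in (exactly 1700/1743)

S = 8500/1743 in ≈ 4.877 in; Ia = 1700/1743 in ≈ 0.975 in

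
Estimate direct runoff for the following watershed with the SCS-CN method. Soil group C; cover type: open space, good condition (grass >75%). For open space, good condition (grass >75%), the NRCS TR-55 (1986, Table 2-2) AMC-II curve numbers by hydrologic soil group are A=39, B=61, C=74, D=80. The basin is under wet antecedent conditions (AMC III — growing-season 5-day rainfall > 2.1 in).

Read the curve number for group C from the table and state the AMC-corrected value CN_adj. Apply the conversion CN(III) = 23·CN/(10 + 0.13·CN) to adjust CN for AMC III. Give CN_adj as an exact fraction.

NRCS table: open space, good condition (grass >75%), soil group C → CN(II) = 74
CN(III) from CN(II)=74: (23·74)/(10 + 0.13·74) = 85100/981 ≈ 86.748

CN_adj = 85100/981 ≈ 86.748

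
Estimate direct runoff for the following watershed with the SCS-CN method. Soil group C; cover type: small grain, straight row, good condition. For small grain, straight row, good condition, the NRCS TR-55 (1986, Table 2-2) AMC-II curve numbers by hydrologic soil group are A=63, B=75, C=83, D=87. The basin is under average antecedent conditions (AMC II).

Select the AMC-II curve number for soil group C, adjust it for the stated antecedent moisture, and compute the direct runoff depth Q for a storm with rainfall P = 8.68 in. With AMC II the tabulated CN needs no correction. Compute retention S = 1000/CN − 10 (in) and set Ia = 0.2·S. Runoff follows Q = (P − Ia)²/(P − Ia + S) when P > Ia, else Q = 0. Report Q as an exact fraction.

NRCS table: small grain, straight row, good condition, soil group C → CN(II) = 83
Average conditions: CN = 83 (no AMC adjustment).
S = 1000/83 − 10 = 170/83 in ≈ 2.048 in
Ia = 0.2·(170/83) = 34/83 in ≈ 0.410 in
P − Ia = 8.680 − 0.410 = 17161/2075 ≈ 8.270 in (> 0, runoff occurs)
Runoff Q = (P−Ia)²/(P−Ia+S) = (8.270)²/(8.270+2.048) = 294499921/44427825 ≈ 6.629 in

Q = 294499921/44427825 in ≈ 6.629 in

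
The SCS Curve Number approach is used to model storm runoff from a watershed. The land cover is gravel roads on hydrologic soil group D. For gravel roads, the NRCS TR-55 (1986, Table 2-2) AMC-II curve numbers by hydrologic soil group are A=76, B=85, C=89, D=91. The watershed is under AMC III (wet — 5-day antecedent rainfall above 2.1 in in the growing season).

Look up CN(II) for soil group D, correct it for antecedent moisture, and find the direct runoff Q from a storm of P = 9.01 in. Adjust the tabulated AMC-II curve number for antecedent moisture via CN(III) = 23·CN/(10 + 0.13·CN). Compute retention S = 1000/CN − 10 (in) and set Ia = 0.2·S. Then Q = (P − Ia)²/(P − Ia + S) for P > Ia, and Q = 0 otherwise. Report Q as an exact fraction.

Q = 3488650690849/409766074900 in ≈ 8.514 in

NRCS table: gravel roads, soil group D → CN(II) = 91
CN(III) from CN(II)=91: (23·91)/(10 + 0.13·91) = 209300/2183 ≈ 95.877
Retention S: 1000/CN − 10 with CN=95.877 → S = 900/2093 ≈ 0.430 in
Initial abstraction Ia = S/5 = (900/2093)/5 = 180/2093 ≈ 0.086 in
P − Ia = 9.010 − 0.086 = 1867793/209300 ≈ 8.924 in (> 0, runoff occurs)
Runoff Q = (P−Ia)²/(P−Ia+S) = (8.924)²/(8.924+0.430) = 3488650690849/409766074900 ≈ 8.514 in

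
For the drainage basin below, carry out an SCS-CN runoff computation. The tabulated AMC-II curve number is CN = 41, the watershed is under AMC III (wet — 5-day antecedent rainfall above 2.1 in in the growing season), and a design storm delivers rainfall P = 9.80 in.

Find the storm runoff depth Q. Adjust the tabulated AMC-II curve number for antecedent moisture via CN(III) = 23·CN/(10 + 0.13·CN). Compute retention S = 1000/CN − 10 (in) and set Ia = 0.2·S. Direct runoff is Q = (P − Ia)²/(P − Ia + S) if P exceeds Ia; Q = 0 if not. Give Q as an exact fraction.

CN(III) from CN(II)=41: (23·41)/(10 + 0.13·41) = 94300/1533 ≈ 61.513
S = 1000/(94300/1533) − 10 = 5900/943 in ≈ 6.257 in
Initial abstraction Ia = S/5 = (5900/943)/5 = 1180/943 ≈ 1.251 in
P − Ia = 9.800 − 1.251 = 40307/4715 ≈ 8.549 in (> 0, runoff occurs)
Runoff Q = (P−Ia)²/(P−Ia+S) = (8.549)²/(8.549+6.257) = 1624654249/329140005 ≈ 4.936 in

Q = 1624654249/329140005 in ≈ 4.936 in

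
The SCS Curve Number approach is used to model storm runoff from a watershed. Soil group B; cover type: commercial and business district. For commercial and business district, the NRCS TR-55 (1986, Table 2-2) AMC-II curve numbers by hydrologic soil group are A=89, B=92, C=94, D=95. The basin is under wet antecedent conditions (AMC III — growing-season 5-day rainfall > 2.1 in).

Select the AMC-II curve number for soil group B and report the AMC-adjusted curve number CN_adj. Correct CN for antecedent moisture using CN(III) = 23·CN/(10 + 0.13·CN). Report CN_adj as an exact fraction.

CN_adj = 52900/549 ≈ 96.357

NRCS table: commercial and business district, soil group B → CN(II) = 92
CN(III) from CN(II)=92: (23·92)/(10 + 0.13·92) = 52900/549 ≈ 96.357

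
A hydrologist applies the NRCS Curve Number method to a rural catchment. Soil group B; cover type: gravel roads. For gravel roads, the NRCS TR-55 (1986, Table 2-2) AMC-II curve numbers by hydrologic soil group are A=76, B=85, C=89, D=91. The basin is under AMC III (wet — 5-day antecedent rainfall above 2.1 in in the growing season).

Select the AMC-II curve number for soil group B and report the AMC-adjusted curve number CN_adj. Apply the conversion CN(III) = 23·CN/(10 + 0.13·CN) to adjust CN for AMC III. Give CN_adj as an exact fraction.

NRCS table: gravel roads, soil group B → CN(II) = 85
Wet (AMC III): CN(III) = 23·85/(10 + 0.13·85) = 1955/(421/20) = 39100/421 ≈ 92.874

CN_adj = 39100/421 ≈ 92.874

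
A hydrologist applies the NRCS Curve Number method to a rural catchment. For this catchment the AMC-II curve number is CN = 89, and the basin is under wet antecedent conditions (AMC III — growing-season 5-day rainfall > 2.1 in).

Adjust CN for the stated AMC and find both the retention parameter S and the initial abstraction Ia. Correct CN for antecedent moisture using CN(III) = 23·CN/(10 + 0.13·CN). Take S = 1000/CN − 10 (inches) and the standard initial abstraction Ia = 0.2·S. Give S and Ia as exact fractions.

Wet (AMC III): CN(III) = 23·89/(10 + 0.13·89) = 2047/(2157/100) = 204700/2157 ≈ 94.900
S = 1000/(204700/2157) − 10 = 1100/2047 in ≈ 0.537 in
Ia = 0.2S: 0.2·0.537 = 0.107 in (exactly 220/2047)

S = 1100/2047 in ≈ 0.537 in; Ia = 220/2047 in ≈ 0.107 in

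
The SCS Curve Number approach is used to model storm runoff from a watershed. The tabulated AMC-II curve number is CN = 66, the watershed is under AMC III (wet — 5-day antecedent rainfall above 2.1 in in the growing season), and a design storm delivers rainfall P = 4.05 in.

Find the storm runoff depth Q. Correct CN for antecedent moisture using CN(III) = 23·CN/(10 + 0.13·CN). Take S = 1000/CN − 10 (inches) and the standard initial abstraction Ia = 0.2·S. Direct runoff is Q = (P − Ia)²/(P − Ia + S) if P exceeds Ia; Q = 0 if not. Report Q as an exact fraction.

Q = 2989793041/1346147220 in ≈ 2.221 in

Adjust CN=66 to AMC III: 23·66/(10 + 0.13·66) → 1518 ÷ (929/50) = 75900/929 ≈ 81.701
Retention S: 1000/CN − 10 with CN=81.701 → S = 1700/759 ≈ 2.240 in
Initial abstraction Ia = S/5 = (1700/759)/5 = 340/759 ≈ 0.448 in
Since P=4.050 > Ia=0.448: effective rainfall P−Ia = 54679/15180 in
Q: (54679/15180)² ÷ (88679/15180) = 2989793041/1346147220 in (≈ 2.221 in)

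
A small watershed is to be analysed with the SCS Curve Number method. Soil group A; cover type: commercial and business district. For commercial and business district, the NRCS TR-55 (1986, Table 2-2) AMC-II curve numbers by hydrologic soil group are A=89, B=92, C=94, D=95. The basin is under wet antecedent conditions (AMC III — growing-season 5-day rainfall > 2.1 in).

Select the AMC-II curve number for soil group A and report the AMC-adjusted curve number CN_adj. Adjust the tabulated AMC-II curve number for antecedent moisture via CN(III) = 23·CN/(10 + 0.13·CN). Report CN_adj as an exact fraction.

CN_adj = 204700/2157 ≈ 94.900

NRCS table: commercial and business district, soil group A → CN(II) = 89
Wet (AMC III): CN(III) = 23·89/(10 + 0.13·89) = 2047/(2157/100) = 204700/2157 ≈ 94.900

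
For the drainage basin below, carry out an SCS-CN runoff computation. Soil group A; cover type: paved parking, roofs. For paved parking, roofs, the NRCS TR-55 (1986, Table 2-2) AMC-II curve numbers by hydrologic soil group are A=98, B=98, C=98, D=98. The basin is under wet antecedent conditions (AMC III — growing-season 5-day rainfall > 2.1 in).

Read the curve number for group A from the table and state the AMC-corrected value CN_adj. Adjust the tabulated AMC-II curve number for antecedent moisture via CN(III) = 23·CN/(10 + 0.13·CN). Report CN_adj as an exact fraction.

NRCS table: paved parking, roofs, soil group A → CN(II) = 98
Wet (AMC III): CN(III) = 23·98/(10 + 0.13·98) = 2254/(1137/50) = 112700/1137 ≈ 99.120

CN_adj = 112700/1137 ≈ 99.120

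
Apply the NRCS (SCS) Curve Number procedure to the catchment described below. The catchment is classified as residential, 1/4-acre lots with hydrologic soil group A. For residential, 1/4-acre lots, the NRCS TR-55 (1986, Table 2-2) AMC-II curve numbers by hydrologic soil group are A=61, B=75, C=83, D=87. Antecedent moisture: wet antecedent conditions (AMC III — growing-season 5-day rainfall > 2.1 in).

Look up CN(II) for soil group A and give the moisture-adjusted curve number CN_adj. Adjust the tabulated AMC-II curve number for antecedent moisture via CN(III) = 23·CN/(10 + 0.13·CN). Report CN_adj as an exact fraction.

CN_adj = 140300/1793 ≈ 78.249

NRCS table: residential, 1/4-acre lots, soil group A → CN(II) = 61
Adjust CN=61 to AMC III: 23·61/(10 + 0.13·61) → 1403 ÷ (1793/100) = 140300/1793 ≈ 78.249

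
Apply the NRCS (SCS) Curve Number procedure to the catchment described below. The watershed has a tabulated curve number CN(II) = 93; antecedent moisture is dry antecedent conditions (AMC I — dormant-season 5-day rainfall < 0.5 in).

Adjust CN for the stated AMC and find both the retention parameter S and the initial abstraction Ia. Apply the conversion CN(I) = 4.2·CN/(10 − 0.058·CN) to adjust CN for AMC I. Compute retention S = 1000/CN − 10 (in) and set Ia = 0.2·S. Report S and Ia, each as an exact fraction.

S = 500/279 in ≈ 1.792 in; Ia = 100/279 in ≈ 0.358 in

Dry (AMC I): CN(I) = 4.2·93/(10 − 0.058·93) = (1953/5)/(2303/500) = 27900/329 ≈ 84.802
Max retention: S = 1000/(27900/329) − 10 = 500/279 in (≈ 1.792 in)
Ia = 0.2·(500/279) = 100/279 in ≈ 0.358 in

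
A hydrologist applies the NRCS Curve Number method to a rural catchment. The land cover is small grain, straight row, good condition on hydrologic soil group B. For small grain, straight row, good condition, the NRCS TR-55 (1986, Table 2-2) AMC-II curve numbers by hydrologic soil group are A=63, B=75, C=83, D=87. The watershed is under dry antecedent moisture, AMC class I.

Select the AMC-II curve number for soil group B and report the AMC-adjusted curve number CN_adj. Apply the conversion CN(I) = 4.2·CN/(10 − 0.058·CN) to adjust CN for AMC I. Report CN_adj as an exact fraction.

NRCS table: small grain, straight row, good condition, soil group B → CN(II) = 75
CN(I) from CN(II)=75: (4.2·75)/(10 − 0.058·75) = 6300/113 ≈ 55.752

CN_adj = 6300/113 ≈ 55.752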